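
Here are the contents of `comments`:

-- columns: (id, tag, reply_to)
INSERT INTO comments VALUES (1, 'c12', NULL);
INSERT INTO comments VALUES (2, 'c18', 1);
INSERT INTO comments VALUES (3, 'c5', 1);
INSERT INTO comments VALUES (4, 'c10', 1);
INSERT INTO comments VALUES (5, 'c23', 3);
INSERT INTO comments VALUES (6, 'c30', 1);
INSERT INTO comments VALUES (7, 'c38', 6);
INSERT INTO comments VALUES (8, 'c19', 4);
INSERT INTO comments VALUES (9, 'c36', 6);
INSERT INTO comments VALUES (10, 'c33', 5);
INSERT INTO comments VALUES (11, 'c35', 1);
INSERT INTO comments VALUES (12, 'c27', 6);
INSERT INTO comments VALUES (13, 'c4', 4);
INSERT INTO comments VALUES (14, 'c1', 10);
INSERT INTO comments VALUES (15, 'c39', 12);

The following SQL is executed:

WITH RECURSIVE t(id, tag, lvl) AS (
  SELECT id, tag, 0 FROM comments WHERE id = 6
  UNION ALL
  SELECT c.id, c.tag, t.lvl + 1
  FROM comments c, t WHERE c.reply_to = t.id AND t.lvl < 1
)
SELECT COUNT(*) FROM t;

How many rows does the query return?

4

Base: id=6 (c30) at lvl 0.
Iteration 1: rows with reply_to in {6} -> c38 (id 7, lvl 1), c36 (id 9, lvl 1), c27 (id 12, lvl 1).
Iteration 2: lvl < 1 fails for all current rows; recursion stops.
Total rows emitted: 4.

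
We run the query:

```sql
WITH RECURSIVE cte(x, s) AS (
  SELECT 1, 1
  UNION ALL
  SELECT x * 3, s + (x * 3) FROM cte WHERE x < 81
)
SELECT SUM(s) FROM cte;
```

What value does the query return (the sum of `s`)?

179

Base: x=1, s=1.
Iteration 1: 1 < 81 holds -> x = 1 * 3 = 3, s = 1 + 3 = 4.
Iteration 2: 3 < 81 holds -> x = 3 * 3 = 9, s = 4 + 9 = 13.
Iteration 3: 9 < 81 holds -> x = 9 * 3 = 27, s = 13 + 27 = 40.
Iteration 4: 27 < 81 holds -> x = 27 * 3 = 81, s = 40 + 81 = 121.
Iteration 5: 81 < 81 fails; recursion stops.
SUM(s) = 1 + 4 + 13 + 40 + 121 = 179.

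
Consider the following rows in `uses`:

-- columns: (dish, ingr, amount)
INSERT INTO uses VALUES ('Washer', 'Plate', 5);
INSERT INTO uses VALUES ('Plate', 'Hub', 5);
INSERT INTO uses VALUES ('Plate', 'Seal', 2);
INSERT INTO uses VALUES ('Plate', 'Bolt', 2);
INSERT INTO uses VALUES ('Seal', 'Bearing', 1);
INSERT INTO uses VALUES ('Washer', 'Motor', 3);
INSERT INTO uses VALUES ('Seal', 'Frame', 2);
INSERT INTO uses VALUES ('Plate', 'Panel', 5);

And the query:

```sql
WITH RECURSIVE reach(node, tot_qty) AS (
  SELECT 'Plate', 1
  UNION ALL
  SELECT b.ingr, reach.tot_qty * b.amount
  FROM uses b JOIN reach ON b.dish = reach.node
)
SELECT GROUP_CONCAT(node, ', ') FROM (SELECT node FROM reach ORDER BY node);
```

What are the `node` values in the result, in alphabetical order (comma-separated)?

Bearing, Bolt, Frame, Hub, Panel, Plate, Seal

Base: (Plate, tot_qty=1).
Iteration 1: components of {Plate} -> Bolt = 1*2 = 2, Hub = 1*5 = 5, Panel = 1*5 = 5, Seal = 1*2 = 2.
Iteration 2: components of {Bolt,Hub,Panel,Seal} -> Bearing = 2*1 = 2, Frame = 2*2 = 4.
Iteration 3: no further components; recursion stops.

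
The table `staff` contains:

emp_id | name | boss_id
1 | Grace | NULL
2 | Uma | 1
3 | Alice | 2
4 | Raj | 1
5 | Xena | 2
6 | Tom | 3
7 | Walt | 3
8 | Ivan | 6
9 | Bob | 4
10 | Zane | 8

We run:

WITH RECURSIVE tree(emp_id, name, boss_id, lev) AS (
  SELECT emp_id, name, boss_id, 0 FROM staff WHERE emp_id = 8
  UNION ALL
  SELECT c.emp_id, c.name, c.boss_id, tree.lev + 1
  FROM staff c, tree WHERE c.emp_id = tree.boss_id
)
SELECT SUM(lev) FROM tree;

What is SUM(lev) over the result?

10

Base: emp_id=8 (Ivan), boss_id=6, lev 0.
Iteration 1: join on emp_id=6 -> Tom (id 6, boss_id=3, lev 1).
Iteration 2: join on emp_id=3 -> Alice (id 3, boss_id=2, lev 2).
Iteration 3: join on emp_id=2 -> Uma (id 2, boss_id=1, lev 3).
Iteration 4: join on emp_id=1 -> Grace (id 1, boss_id=NULL, lev 4).
Iteration 5: boss_id is NULL; no match; recursion stops.
SUM(lev) = 0 + 1 + 2 + 3 + 4 = 10.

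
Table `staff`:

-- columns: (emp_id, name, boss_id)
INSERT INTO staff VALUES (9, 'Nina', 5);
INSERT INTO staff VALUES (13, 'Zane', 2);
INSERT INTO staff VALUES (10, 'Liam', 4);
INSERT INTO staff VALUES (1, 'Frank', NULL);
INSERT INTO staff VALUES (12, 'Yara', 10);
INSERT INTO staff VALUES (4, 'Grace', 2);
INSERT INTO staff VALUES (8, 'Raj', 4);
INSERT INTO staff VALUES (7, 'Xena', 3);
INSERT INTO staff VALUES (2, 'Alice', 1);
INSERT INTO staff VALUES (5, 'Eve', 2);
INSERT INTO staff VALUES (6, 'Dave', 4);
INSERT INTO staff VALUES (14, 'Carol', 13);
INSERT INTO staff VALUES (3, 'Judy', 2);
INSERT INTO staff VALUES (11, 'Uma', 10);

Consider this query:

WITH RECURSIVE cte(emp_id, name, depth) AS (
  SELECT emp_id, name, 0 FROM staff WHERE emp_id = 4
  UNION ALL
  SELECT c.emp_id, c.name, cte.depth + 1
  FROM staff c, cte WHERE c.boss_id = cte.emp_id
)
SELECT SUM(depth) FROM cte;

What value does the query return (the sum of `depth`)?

7

Base: emp_id=4 (Grace) at depth 0.
Iteration 1: rows with boss_id in {4} -> Dave (id 6, depth 1), Raj (id 8, depth 1), Liam (id 10, depth 1).
Iteration 2: rows with boss_id in {6,8,10} -> Uma (id 11, depth 2), Yara (id 12, depth 2).
Iteration 3: no rows with boss_id in {11,12}; recursion stops.
SUM(depth) = 0 + 1 + 1 + 1 + 2 + 2 = 7.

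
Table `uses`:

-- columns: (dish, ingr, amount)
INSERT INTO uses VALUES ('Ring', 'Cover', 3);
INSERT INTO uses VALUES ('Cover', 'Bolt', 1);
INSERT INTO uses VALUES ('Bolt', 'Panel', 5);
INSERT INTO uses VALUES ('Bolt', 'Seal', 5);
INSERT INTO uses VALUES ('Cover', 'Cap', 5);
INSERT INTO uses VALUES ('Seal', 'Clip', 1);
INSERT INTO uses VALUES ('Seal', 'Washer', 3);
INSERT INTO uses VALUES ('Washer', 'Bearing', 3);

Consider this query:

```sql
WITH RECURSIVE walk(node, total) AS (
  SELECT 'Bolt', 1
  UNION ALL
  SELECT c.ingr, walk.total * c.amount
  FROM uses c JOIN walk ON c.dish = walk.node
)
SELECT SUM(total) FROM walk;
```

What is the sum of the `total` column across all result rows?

76

Base: (Bolt, total=1).
Iteration 1: components of {Bolt} -> Panel = 1*5 = 5, Seal = 1*5 = 5.
Iteration 2: components of {Panel,Seal} -> Clip = 5*1 = 5, Washer = 5*3 = 15.
Iteration 3: components of {Clip,Washer} -> Bearing = 15*3 = 45.
Iteration 4: no further components; recursion stops.
SUM(total) = 1 + 5 + 5 + 5 + 15 + 45 = 76.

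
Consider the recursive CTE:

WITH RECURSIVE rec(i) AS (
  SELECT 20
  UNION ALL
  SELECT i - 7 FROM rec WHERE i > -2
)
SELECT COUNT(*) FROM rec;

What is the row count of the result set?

Base: i=20.
Iteration 1: 20 > -2 holds -> i = 20 - 7 = 13.
Iteration 2: 13 > -2 holds -> i = 13 - 7 = 6.
Iteration 3: 6 > -2 holds -> i = 6 - 7 = -1.
Iteration 4: -1 > -2 holds -> i = -1 - 7 = -8.
Iteration 5: -8 > -2 fails; recursion stops.
Total rows emitted: 5.

5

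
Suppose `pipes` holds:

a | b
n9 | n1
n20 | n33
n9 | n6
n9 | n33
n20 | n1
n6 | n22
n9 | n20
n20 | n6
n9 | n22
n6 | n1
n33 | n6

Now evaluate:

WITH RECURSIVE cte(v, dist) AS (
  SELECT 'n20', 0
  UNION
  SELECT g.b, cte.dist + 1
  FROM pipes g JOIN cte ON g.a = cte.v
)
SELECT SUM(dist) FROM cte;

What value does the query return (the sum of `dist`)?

Base: (n20, dist=0).
Iteration 1: edges from {n20} -> (n1, dist=1), (n33, dist=1), (n6, dist=1).
Iteration 2: edges from {n1,n33,n6} -> (n1, dist=2), (n22, dist=2), (n6, dist=2).
Iteration 3: edges from {n1,n22,n6} -> (n1, dist=3), (n22, dist=3).
Iteration 4: no outgoing edges from {n1,n22}; recursion stops.
SUM(dist) = 0 + 1 + 1 + 1 + 2 + 2 + 2 + 3 + 3 = 15.

15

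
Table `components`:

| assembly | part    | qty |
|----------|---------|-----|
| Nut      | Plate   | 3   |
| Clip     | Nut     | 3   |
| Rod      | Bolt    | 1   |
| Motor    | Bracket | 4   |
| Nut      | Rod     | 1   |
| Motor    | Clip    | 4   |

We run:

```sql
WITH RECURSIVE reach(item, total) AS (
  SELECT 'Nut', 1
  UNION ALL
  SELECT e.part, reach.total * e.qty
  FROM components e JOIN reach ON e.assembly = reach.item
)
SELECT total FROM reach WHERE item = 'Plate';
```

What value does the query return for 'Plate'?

Base: (Nut, total=1).
Iteration 1: components of {Nut} -> Plate = 1*3 = 3, Rod = 1*1 = 1.
Iteration 2: components of {Plate,Rod} -> Bolt = 1*1 = 1.
Iteration 3: no further components; recursion stops.

3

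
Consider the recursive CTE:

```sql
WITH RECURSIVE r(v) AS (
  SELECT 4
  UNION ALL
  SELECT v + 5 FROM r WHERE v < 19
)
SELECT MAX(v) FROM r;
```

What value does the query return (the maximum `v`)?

19

Base: v=4.
Iteration 1: 4 < 19 holds -> v = 4 + 5 = 9.
Iteration 2: 9 < 19 holds -> v = 9 + 5 = 14.
Iteration 3: 14 < 19 holds -> v = 14 + 5 = 19.
Iteration 4: 19 < 19 fails; recursion stops.
v values: 4, 9, 14, 19; the maximum is 19.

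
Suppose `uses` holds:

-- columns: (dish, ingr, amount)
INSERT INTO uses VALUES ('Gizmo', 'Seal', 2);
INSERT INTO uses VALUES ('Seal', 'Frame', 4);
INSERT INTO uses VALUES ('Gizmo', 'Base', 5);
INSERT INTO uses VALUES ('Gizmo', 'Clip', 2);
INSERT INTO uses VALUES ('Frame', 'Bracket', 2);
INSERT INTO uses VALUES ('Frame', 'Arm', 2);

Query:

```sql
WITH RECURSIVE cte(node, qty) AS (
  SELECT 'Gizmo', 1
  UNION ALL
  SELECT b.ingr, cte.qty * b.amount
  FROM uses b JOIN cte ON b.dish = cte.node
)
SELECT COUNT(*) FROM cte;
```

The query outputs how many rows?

Base: (Gizmo, qty=1).
Iteration 1: components of {Gizmo} -> Base = 1*5 = 5, Clip = 1*2 = 2, Seal = 1*2 = 2.
Iteration 2: components of {Base,Clip,Seal} -> Frame = 2*4 = 8.
Iteration 3: components of {Frame} -> Arm = 8*2 = 16, Bracket = 8*2 = 16.
Iteration 4: no further components; recursion stops.
Total rows emitted: 7.

7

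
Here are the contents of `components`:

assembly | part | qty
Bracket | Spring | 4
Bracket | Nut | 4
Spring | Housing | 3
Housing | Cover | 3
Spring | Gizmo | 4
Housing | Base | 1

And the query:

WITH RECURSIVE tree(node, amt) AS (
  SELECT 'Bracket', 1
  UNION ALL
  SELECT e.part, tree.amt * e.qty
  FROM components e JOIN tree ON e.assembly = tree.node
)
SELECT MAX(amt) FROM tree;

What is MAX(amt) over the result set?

36

Base: (Bracket, amt=1).
Iteration 1: components of {Bracket} -> Nut = 1*4 = 4, Spring = 1*4 = 4.
Iteration 2: components of {Nut,Spring} -> Gizmo = 4*4 = 16, Housing = 4*3 = 12.
Iteration 3: components of {Gizmo,Housing} -> Base = 12*1 = 12, Cover = 12*3 = 36.
Iteration 4: no further components; recursion stops.
amt values: 1, 4, 4, 12, 16, 36, 12; the maximum is 36.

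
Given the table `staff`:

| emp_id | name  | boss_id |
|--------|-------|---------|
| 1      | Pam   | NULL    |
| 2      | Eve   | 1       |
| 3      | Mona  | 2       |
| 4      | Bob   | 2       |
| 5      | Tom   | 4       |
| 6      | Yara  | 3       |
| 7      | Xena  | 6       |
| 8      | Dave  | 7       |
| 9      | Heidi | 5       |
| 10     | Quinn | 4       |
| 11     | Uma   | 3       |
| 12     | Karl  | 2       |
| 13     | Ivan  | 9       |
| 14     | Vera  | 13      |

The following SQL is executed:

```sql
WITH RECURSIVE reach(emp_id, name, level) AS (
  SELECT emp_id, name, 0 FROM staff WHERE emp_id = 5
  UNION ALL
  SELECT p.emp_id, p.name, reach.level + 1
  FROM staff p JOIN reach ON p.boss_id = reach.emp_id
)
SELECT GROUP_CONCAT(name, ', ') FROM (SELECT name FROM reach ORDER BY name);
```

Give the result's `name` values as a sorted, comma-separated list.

Base: emp_id=5 (Tom) at level 0.
Iteration 1: rows with boss_id in {5} -> Heidi (id 9, level 1).
Iteration 2: rows with boss_id in {9} -> Ivan (id 13, level 2).
Iteration 3: rows with boss_id in {13} -> Vera (id 14, level 3).
Iteration 4: no rows with boss_id in {14}; recursion stops.

Heidi, Ivan, Tom, Vera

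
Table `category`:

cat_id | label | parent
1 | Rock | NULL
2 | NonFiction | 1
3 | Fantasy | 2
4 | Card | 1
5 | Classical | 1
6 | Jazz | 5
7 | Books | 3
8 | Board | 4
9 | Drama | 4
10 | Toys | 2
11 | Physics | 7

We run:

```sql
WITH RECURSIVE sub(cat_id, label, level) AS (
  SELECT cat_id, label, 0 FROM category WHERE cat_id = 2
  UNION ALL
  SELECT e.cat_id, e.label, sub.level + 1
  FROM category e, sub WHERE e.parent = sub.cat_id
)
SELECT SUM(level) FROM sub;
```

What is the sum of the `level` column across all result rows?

Base: cat_id=2 (NonFiction) at level 0.
Iteration 1: rows with parent in {2} -> Fantasy (id 3, level 1), Toys (id 10, level 1).
Iteration 2: rows with parent in {3,10} -> Books (id 7, level 2).
Iteration 3: rows with parent in {7} -> Physics (id 11, level 3).
Iteration 4: no rows with parent in {11}; recursion stops.
SUM(level) = 0 + 1 + 1 + 2 + 3 = 7.

7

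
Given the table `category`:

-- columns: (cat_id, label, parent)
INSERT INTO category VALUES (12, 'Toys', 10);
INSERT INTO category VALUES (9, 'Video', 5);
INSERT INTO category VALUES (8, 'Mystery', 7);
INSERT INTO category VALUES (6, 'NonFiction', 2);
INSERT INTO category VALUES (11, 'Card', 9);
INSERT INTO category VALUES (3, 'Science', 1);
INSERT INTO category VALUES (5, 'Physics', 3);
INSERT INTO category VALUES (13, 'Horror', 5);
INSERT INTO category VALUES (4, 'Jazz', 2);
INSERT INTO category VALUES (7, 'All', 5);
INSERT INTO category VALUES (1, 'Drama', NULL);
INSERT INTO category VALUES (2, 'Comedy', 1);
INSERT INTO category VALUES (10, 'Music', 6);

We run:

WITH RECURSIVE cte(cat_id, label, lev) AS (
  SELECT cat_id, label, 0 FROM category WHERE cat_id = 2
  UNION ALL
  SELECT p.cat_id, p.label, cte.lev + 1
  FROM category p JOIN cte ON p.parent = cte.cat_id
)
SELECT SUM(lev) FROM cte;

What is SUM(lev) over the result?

7

Base: cat_id=2 (Comedy) at lev 0.
Iteration 1: rows with parent in {2} -> Jazz (id 4, lev 1), NonFiction (id 6, lev 1).
Iteration 2: rows with parent in {4,6} -> Music (id 10, lev 2).
Iteration 3: rows with parent in {10} -> Toys (id 12, lev 3).
Iteration 4: no rows with parent in {12}; recursion stops.
SUM(lev) = 0 + 1 + 1 + 2 + 3 = 7.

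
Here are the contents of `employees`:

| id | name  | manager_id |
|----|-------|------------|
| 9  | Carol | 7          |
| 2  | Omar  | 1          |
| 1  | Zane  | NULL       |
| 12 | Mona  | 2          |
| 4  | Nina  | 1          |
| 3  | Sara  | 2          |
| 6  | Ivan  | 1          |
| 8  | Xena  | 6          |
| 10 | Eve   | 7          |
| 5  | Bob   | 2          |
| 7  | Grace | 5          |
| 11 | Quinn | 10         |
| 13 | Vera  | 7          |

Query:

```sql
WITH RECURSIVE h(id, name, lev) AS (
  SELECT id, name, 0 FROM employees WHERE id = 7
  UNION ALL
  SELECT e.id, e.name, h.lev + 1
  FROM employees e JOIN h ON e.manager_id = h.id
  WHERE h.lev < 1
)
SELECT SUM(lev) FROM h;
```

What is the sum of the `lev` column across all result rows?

Base: id=7 (Grace) at lev 0.
Iteration 1: rows with manager_id in {7} -> Carol (id 9, lev 1), Eve (id 10, lev 1), Vera (id 13, lev 1).
Iteration 2: lev < 1 fails for all current rows; recursion stops.
SUM(lev) = 0 + 1 + 1 + 1 = 3.

3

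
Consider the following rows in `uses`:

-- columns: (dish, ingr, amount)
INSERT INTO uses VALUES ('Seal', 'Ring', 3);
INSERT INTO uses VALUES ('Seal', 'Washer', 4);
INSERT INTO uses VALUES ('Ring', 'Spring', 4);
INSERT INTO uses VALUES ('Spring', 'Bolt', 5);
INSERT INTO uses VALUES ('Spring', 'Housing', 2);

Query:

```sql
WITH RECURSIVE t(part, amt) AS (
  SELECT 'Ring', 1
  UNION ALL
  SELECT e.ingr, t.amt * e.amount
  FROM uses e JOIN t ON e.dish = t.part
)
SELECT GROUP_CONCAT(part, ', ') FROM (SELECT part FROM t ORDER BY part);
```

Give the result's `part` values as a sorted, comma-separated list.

Base: (Ring, amt=1).
Iteration 1: components of {Ring} -> Spring = 1*4 = 4.
Iteration 2: components of {Spring} -> Bolt = 4*5 = 20, Housing = 4*2 = 8.
Iteration 3: no further components; recursion stops.

Bolt, Housing, Ring, Spring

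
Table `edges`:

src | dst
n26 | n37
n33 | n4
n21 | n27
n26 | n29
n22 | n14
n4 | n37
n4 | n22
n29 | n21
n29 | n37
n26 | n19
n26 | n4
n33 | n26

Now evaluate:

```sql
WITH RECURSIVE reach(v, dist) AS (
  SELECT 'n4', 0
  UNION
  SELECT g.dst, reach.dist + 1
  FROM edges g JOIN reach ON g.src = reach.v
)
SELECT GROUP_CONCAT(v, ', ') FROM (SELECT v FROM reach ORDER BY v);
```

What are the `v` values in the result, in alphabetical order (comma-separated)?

n14, n22, n37, n4

Base: (n4, dist=0).
Iteration 1: edges from {n4} -> (n22, dist=1), (n37, dist=1).
Iteration 2: edges from {n22,n37} -> (n14, dist=2).
Iteration 3: no outgoing edges from {n14}; recursion stops.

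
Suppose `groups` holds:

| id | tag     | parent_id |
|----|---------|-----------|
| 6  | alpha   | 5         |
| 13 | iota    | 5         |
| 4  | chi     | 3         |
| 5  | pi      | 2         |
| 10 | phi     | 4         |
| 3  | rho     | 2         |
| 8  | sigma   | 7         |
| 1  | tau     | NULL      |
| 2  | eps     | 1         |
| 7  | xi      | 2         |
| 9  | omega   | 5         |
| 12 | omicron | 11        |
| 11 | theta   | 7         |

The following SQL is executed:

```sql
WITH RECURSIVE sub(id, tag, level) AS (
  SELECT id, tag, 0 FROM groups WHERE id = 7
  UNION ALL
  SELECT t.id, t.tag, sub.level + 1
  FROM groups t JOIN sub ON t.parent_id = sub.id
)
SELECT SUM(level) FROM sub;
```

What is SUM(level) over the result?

Base: id=7 (xi) at level 0.
Iteration 1: rows with parent_id in {7} -> sigma (id 8, level 1), theta (id 11, level 1).
Iteration 2: rows with parent_id in {8,11} -> omicron (id 12, level 2).
Iteration 3: no rows with parent_id in {12}; recursion stops.
SUM(level) = 0 + 1 + 1 + 2 = 4.

4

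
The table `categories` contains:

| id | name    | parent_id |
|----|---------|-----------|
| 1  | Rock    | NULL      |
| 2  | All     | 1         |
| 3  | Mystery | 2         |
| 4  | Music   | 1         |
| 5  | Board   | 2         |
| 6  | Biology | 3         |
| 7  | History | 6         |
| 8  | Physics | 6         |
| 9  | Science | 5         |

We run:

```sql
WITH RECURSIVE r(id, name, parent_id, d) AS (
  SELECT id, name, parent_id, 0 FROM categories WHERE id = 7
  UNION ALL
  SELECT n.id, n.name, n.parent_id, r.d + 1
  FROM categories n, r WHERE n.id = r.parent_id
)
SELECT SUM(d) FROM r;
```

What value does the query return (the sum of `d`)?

Base: id=7 (History), parent_id=6, d 0.
Iteration 1: join on id=6 -> Biology (id 6, parent_id=3, d 1).
Iteration 2: join on id=3 -> Mystery (id 3, parent_id=2, d 2).
Iteration 3: join on id=2 -> All (id 2, parent_id=1, d 3).
Iteration 4: join on id=1 -> Rock (id 1, parent_id=NULL, d 4).
Iteration 5: parent_id is NULL; no match; recursion stops.
SUM(d) = 0 + 1 + 2 + 3 + 4 = 10.

10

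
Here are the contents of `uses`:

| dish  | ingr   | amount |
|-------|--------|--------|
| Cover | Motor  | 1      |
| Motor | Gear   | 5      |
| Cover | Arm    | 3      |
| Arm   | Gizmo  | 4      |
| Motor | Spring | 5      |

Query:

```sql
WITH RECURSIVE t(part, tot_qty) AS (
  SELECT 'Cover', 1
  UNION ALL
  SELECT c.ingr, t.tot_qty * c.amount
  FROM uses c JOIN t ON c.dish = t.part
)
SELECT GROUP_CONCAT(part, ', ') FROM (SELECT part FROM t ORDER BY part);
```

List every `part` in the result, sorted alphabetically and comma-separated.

Base: (Cover, tot_qty=1).
Iteration 1: components of {Cover} -> Arm = 1*3 = 3, Motor = 1*1 = 1.
Iteration 2: components of {Arm,Motor} -> Gear = 1*5 = 5, Gizmo = 3*4 = 12, Spring = 1*5 = 5.
Iteration 3: no further components; recursion stops.

Arm, Cover, Gear, Gizmo, Motor, Spring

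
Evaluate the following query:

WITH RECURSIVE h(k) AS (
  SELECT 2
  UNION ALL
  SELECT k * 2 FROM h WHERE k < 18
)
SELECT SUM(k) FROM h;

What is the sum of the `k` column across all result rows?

Base: k=2.
Iteration 1: 2 < 18 holds -> k = 2 * 2 = 4.
Iteration 2: 4 < 18 holds -> k = 4 * 2 = 8.
Iteration 3: 8 < 18 holds -> k = 8 * 2 = 16.
Iteration 4: 16 < 18 holds -> k = 16 * 2 = 32.
Iteration 5: 32 < 18 fails; recursion stops.
SUM(k) = 2 + 4 + 8 + 16 + 32 = 62.

62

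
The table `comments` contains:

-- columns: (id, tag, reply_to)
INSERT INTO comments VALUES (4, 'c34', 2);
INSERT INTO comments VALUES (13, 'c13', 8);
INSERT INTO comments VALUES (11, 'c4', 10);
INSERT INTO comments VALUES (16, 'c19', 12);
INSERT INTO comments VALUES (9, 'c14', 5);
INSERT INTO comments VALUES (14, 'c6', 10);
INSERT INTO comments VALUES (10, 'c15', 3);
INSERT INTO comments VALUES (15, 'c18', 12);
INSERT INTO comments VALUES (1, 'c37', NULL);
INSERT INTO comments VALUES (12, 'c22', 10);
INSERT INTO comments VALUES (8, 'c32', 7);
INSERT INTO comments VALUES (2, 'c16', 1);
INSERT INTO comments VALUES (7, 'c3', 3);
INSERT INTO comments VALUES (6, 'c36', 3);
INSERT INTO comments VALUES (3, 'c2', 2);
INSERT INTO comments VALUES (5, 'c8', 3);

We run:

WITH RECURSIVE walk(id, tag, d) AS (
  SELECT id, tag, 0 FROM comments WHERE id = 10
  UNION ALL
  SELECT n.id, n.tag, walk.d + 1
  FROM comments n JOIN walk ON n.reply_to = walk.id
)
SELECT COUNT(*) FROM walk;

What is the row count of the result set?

6

Base: id=10 (c15) at d 0.
Iteration 1: rows with reply_to in {10} -> c4 (id 11, d 1), c22 (id 12, d 1), c6 (id 14, d 1).
Iteration 2: rows with reply_to in {11,12,14} -> c18 (id 15, d 2), c19 (id 16, d 2).
Iteration 3: no rows with reply_to in {15,16}; recursion stops.
Total rows emitted: 6.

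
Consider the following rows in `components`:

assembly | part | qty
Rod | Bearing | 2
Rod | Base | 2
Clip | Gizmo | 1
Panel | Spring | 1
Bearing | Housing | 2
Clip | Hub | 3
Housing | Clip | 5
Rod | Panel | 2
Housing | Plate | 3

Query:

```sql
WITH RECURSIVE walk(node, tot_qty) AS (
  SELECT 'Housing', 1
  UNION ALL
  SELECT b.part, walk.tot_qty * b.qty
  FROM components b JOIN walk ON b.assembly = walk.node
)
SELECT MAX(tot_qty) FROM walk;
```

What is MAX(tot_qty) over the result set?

Base: (Housing, tot_qty=1).
Iteration 1: components of {Housing} -> Clip = 1*5 = 5, Plate = 1*3 = 3.
Iteration 2: components of {Clip,Plate} -> Gizmo = 5*1 = 5, Hub = 5*3 = 15.
Iteration 3: no further components; recursion stops.
tot_qty values: 1, 5, 3, 5, 15; the maximum is 15.

15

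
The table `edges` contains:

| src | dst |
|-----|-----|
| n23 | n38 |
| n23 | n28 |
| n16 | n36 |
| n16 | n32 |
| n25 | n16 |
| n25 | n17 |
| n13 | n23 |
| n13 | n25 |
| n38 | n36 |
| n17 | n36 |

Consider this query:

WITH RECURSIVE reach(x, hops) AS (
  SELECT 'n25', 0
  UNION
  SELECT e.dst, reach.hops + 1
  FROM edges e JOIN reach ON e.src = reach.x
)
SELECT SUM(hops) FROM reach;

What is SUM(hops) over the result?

6

Base: (n25, hops=0).
Iteration 1: edges from {n25} -> (n16, hops=1), (n17, hops=1).
Iteration 2: edges from {n16,n17} -> (n32, hops=2), (n36, hops=2). [UNION drops 1 duplicate row(s)]
Iteration 3: no outgoing edges from {n32,n36}; recursion stops.
SUM(hops) = 0 + 1 + 1 + 2 + 2 = 6.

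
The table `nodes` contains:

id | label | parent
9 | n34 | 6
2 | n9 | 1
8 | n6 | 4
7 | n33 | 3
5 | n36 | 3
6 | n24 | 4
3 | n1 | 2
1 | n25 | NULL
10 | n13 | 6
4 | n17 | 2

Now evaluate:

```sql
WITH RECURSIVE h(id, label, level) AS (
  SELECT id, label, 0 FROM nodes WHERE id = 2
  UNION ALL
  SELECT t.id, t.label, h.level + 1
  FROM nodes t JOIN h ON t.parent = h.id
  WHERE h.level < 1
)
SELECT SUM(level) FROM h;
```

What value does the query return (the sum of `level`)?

Base: id=2 (n9) at level 0.
Iteration 1: rows with parent in {2} -> n1 (id 3, level 1), n17 (id 4, level 1).
Iteration 2: level < 1 fails for all current rows; recursion stops.
SUM(level) = 0 + 1 + 1 = 2.

2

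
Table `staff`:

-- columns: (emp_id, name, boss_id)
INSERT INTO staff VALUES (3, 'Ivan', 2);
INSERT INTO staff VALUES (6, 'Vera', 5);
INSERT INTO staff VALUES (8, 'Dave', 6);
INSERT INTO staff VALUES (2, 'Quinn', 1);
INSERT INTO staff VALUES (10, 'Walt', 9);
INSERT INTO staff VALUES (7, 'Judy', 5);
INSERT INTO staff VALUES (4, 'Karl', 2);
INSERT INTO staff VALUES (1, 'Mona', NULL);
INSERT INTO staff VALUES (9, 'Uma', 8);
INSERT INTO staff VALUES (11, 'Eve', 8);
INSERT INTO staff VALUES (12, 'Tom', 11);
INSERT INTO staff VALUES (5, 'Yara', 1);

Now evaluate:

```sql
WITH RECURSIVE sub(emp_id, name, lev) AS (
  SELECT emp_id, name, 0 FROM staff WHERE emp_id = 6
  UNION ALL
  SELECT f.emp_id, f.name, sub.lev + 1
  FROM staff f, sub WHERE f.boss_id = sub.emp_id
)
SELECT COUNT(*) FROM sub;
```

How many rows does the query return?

Base: emp_id=6 (Vera) at lev 0.
Iteration 1: rows with boss_id in {6} -> Dave (id 8, lev 1).
Iteration 2: rows with boss_id in {8} -> Uma (id 9, lev 2), Eve (id 11, lev 2).
Iteration 3: rows with boss_id in {9,11} -> Walt (id 10, lev 3), Tom (id 12, lev 3).
Iteration 4: no rows with boss_id in {10,12}; recursion stops.
Total rows emitted: 6.

6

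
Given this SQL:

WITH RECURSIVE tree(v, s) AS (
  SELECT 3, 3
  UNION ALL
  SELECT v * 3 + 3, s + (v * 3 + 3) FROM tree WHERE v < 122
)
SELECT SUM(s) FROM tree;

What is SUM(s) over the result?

783

Base: v=3, s=3.
Iteration 1: 3 < 122 holds -> v = 3 * 3 + 3 = 12, s = 3 + 12 = 15.
Iteration 2: 12 < 122 holds -> v = 12 * 3 + 3 = 39, s = 15 + 39 = 54.
Iteration 3: 39 < 122 holds -> v = 39 * 3 + 3 = 120, s = 54 + 120 = 174.
Iteration 4: 120 < 122 holds -> v = 120 * 3 + 3 = 363, s = 174 + 363 = 537.
Iteration 5: 363 < 122 fails; recursion stops.
SUM(s) = 3 + 15 + 54 + 174 + 537 = 783.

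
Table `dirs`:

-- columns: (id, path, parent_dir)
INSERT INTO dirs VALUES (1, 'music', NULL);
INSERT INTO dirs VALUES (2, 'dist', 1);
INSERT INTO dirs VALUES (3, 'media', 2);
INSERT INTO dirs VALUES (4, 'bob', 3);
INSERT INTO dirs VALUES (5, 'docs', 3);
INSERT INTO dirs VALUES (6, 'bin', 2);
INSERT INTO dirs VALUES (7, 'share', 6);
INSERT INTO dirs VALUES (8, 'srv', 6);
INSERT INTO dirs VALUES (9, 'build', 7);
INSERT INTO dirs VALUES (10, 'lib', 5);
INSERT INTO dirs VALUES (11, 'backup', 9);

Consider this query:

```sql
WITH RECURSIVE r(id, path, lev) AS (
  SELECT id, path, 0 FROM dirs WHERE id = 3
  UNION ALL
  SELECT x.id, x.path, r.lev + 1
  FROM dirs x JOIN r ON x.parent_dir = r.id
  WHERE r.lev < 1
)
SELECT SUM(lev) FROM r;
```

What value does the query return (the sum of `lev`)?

2

Base: id=3 (media) at lev 0.
Iteration 1: rows with parent_dir in {3} -> bob (id 4, lev 1), docs (id 5, lev 1).
Iteration 2: lev < 1 fails for all current rows; recursion stops.
SUM(lev) = 0 + 1 + 1 = 2.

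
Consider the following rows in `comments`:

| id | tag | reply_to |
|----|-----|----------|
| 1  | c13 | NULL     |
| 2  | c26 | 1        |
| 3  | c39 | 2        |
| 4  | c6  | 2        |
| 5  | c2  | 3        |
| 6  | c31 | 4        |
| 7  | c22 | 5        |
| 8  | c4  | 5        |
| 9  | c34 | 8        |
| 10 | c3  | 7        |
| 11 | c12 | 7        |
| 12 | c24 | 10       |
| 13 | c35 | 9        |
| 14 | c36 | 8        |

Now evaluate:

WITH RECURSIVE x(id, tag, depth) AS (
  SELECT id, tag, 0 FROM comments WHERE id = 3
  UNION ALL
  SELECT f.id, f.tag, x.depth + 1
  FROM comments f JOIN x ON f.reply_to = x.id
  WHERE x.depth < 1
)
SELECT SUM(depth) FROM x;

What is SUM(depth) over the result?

1

Base: id=3 (c39) at depth 0.
Iteration 1: rows with reply_to in {3} -> c2 (id 5, depth 1).
Iteration 2: depth < 1 fails for all current rows; recursion stops.
SUM(depth) = 0 + 1 = 1.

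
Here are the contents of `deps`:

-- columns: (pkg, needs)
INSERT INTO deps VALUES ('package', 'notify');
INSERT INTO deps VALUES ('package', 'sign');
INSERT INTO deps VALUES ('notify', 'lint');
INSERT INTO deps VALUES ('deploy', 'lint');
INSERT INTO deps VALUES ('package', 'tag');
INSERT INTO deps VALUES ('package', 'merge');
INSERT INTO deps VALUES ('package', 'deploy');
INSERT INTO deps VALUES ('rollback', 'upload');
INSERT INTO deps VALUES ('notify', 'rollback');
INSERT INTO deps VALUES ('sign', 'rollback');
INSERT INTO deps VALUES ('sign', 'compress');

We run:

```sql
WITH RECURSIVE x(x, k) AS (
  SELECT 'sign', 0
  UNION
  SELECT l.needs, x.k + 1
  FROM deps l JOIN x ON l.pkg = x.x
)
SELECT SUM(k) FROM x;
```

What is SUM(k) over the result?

4

Base: (sign, k=0).
Iteration 1: edges from {sign} -> (compress, k=1), (rollback, k=1).
Iteration 2: edges from {compress,rollback} -> (upload, k=2).
Iteration 3: no outgoing edges from {upload}; recursion stops.
SUM(k) = 0 + 1 + 1 + 2 = 4.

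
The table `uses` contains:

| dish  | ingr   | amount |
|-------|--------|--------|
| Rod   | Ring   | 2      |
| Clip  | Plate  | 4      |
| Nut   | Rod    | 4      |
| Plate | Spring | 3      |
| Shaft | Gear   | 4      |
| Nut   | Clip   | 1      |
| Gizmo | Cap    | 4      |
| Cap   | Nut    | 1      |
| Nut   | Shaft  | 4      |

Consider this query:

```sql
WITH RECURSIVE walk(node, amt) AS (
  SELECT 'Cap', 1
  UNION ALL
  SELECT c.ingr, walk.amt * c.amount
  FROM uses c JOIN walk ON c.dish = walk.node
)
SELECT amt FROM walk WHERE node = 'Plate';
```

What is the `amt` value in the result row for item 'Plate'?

4

Base: (Cap, amt=1).
Iteration 1: components of {Cap} -> Nut = 1*1 = 1.
Iteration 2: components of {Nut} -> Clip = 1*1 = 1, Rod = 1*4 = 4, Shaft = 1*4 = 4.
Iteration 3: components of {Clip,Rod,Shaft} -> Gear = 4*4 = 16, Plate = 1*4 = 4, Ring = 4*2 = 8.
Iteration 4: components of {Gear,Plate,Ring} -> Spring = 4*3 = 12.
Iteration 5: no further components; recursion stops.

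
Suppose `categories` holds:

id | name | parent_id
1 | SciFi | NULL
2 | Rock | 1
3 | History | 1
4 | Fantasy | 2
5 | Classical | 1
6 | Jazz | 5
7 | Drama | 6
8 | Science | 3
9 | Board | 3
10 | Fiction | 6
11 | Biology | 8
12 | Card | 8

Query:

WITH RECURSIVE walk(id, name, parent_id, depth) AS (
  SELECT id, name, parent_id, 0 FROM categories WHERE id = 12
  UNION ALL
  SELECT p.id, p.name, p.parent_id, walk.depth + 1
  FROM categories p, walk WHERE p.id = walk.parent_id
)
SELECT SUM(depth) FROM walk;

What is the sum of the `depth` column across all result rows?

6

Base: id=12 (Card), parent_id=8, depth 0.
Iteration 1: join on id=8 -> Science (id 8, parent_id=3, depth 1).
Iteration 2: join on id=3 -> History (id 3, parent_id=1, depth 2).
Iteration 3: join on id=1 -> SciFi (id 1, parent_id=NULL, depth 3).
Iteration 4: parent_id is NULL; no match; recursion stops.
SUM(depth) = 0 + 1 + 2 + 3 = 6.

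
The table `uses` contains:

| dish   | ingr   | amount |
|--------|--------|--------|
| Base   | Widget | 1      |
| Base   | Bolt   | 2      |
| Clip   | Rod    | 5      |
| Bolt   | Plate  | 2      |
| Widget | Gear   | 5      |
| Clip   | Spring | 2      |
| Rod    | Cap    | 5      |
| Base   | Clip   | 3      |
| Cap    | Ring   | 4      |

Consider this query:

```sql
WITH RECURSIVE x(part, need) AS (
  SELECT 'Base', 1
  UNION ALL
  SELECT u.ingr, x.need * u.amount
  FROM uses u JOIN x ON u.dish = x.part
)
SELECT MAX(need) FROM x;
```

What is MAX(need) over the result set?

Base: (Base, need=1).
Iteration 1: components of {Base} -> Bolt = 1*2 = 2, Clip = 1*3 = 3, Widget = 1*1 = 1.
Iteration 2: components of {Bolt,Clip,Widget} -> Gear = 1*5 = 5, Plate = 2*2 = 4, Rod = 3*5 = 15, Spring = 3*2 = 6.
Iteration 3: components of {Gear,Plate,Rod,Spring} -> Cap = 15*5 = 75.
Iteration 4: components of {Cap} -> Ring = 75*4 = 300.
Iteration 5: no further components; recursion stops.
need values: 1, 3, 2, 1, 6, 15, 4, 5, 75, 300; the maximum is 300.

300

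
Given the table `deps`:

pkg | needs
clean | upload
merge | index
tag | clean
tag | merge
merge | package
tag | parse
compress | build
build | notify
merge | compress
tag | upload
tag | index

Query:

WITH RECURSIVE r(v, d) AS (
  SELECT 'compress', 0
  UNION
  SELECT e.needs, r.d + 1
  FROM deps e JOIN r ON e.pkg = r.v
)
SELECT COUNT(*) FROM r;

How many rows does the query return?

Base: (compress, d=0).
Iteration 1: edges from {compress} -> (build, d=1).
Iteration 2: edges from {build} -> (notify, d=2).
Iteration 3: no outgoing edges from {notify}; recursion stops.
Total rows emitted: 3.

3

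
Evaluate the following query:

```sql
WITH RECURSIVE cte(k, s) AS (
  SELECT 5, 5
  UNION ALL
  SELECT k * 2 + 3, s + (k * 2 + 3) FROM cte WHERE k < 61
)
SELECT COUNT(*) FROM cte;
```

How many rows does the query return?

4

Base: k=5, s=5.
Iteration 1: 5 < 61 holds -> k = 5 * 2 + 3 = 13, s = 5 + 13 = 18.
Iteration 2: 13 < 61 holds -> k = 13 * 2 + 3 = 29, s = 18 + 29 = 47.
Iteration 3: 29 < 61 holds -> k = 29 * 2 + 3 = 61, s = 47 + 61 = 108.
Iteration 4: 61 < 61 fails; recursion stops.
Total rows emitted: 4.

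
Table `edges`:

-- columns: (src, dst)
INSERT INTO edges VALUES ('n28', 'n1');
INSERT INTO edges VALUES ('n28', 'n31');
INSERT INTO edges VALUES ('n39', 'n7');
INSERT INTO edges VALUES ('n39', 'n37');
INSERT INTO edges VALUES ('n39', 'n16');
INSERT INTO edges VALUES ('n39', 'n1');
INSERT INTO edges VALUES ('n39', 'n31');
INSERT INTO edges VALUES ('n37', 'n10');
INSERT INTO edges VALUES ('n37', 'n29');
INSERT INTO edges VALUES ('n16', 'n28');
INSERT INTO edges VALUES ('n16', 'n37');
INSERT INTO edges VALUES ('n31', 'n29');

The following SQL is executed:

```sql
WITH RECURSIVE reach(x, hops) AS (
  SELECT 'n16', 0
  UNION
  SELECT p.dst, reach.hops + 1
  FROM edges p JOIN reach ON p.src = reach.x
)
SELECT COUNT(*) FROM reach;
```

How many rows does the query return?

Base: (n16, hops=0).
Iteration 1: edges from {n16} -> (n28, hops=1), (n37, hops=1).
Iteration 2: edges from {n28,n37} -> (n1, hops=2), (n10, hops=2), (n29, hops=2), (n31, hops=2).
Iteration 3: edges from {n1,n10,n29,n31} -> (n29, hops=3).
Iteration 4: no outgoing edges from {n29}; recursion stops.
Total rows emitted: 8.

8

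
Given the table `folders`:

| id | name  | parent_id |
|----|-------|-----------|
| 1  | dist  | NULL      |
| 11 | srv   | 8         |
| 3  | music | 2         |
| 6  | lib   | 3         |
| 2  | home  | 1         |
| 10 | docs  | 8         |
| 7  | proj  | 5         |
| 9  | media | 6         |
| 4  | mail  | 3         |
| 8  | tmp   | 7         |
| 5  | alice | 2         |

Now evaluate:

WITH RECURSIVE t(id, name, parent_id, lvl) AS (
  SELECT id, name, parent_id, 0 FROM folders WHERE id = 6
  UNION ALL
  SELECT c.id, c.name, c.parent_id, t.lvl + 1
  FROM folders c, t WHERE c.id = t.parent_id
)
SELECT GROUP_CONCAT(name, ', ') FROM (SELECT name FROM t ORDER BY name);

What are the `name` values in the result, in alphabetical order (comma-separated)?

Base: id=6 (lib), parent_id=3, lvl 0.
Iteration 1: join on id=3 -> music (id 3, parent_id=2, lvl 1).
Iteration 2: join on id=2 -> home (id 2, parent_id=1, lvl 2).
Iteration 3: join on id=1 -> dist (id 1, parent_id=NULL, lvl 3).
Iteration 4: parent_id is NULL; no match; recursion stops.

dist, home, lib, music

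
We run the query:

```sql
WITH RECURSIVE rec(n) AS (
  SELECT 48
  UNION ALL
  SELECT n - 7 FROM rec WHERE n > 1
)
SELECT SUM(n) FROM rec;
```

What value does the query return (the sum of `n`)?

Base: n=48.
Iteration 1: 48 > 1 holds -> n = 48 - 7 = 41.
Iteration 2: 41 > 1 holds -> n = 41 - 7 = 34.
Iteration 3: 34 > 1 holds -> n = 34 - 7 = 27.
Iteration 4: 27 > 1 holds -> n = 27 - 7 = 20.
Iteration 5: 20 > 1 holds -> n = 20 - 7 = 13.
Iteration 6: 13 > 1 holds -> n = 13 - 7 = 6.
Iteration 7: 6 > 1 holds -> n = 6 - 7 = -1.
Iteration 8: -1 > 1 fails; recursion stops.
SUM(n) = 48 + 41 + 34 + 27 + 20 + 13 + 6 + -1 = 188.

188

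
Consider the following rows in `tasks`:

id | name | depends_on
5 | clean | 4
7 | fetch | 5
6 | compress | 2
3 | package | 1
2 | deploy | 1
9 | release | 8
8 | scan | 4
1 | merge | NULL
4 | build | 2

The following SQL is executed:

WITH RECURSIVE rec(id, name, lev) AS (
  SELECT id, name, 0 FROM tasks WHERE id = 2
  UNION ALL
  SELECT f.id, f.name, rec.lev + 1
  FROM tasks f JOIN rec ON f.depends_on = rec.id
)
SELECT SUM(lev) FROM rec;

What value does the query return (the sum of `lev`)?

12

Base: id=2 (deploy) at lev 0.
Iteration 1: rows with depends_on in {2} -> build (id 4, lev 1), compress (id 6, lev 1).
Iteration 2: rows with depends_on in {4,6} -> clean (id 5, lev 2), scan (id 8, lev 2).
Iteration 3: rows with depends_on in {5,8} -> fetch (id 7, lev 3), release (id 9, lev 3).
Iteration 4: no rows with depends_on in {7,9}; recursion stops.
SUM(lev) = 0 + 1 + 1 + 2 + 2 + 3 + 3 = 12.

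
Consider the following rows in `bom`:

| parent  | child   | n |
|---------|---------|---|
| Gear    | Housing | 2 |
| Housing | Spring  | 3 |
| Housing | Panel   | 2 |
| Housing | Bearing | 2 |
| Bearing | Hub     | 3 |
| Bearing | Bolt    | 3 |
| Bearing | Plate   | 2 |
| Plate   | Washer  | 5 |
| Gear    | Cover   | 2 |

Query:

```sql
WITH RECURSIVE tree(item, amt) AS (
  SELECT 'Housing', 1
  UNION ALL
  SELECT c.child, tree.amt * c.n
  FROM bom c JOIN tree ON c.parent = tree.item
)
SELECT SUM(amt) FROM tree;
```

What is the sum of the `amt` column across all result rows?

44

Base: (Housing, amt=1).
Iteration 1: components of {Housing} -> Bearing = 1*2 = 2, Panel = 1*2 = 2, Spring = 1*3 = 3.
Iteration 2: components of {Bearing,Panel,Spring} -> Bolt = 2*3 = 6, Hub = 2*3 = 6, Plate = 2*2 = 4.
Iteration 3: components of {Bolt,Hub,Plate} -> Washer = 4*5 = 20.
Iteration 4: no further components; recursion stops.
SUM(amt) = 1 + 3 + 2 + 2 + 6 + 6 + 4 + 20 = 44.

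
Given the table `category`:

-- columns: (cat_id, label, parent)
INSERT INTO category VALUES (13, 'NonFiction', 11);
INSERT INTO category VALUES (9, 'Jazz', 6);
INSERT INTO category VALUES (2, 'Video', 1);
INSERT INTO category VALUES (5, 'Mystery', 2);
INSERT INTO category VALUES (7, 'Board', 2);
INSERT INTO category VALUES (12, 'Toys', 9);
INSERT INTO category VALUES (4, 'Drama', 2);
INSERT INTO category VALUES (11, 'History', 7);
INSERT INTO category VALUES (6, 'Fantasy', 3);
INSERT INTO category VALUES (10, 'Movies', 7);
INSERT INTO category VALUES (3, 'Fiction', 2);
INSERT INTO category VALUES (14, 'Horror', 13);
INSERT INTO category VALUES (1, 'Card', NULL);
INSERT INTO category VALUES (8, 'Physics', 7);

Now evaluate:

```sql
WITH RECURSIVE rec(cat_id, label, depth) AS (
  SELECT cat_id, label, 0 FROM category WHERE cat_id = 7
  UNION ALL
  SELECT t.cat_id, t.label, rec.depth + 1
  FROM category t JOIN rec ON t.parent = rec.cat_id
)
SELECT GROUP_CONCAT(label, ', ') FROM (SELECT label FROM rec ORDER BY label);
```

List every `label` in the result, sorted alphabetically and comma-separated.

Base: cat_id=7 (Board) at depth 0.
Iteration 1: rows with parent in {7} -> Physics (id 8, depth 1), Movies (id 10, depth 1), History (id 11, depth 1).
Iteration 2: rows with parent in {8,10,11} -> NonFiction (id 13, depth 2).
Iteration 3: rows with parent in {13} -> Horror (id 14, depth 3).
Iteration 4: no rows with parent in {14}; recursion stops.

Board, History, Horror, Movies, NonFiction, Physics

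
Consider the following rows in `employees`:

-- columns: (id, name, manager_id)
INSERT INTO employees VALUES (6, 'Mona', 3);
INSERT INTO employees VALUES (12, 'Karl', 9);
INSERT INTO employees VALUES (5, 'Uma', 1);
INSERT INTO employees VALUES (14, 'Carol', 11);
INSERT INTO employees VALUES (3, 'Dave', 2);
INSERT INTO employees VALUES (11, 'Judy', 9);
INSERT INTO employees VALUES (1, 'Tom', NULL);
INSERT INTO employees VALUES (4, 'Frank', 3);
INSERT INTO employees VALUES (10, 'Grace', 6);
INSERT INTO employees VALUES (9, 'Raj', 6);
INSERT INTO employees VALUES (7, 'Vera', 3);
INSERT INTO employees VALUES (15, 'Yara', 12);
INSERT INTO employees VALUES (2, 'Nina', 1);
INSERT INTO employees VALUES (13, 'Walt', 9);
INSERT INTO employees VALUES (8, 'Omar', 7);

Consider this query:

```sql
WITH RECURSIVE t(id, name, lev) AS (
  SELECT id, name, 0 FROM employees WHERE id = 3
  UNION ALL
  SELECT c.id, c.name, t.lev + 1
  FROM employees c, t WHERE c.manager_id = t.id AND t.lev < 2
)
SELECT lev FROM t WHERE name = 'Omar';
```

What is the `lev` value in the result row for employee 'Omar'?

2

Base: id=3 (Dave) at lev 0.
Iteration 1: rows with manager_id in {3} -> Frank (id 4, lev 1), Mona (id 6, lev 1), Vera (id 7, lev 1).
Iteration 2: rows with manager_id in {4,6,7} -> Omar (id 8, lev 2), Raj (id 9, lev 2), Grace (id 10, lev 2).
Iteration 3: lev < 2 fails for all current rows; recursion stops.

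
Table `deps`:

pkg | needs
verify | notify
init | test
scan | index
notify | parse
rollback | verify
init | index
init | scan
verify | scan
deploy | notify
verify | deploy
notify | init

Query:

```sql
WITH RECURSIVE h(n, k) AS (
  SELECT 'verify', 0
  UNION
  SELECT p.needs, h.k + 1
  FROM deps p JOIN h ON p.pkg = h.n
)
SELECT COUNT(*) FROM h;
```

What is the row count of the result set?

Base: (verify, k=0).
Iteration 1: edges from {verify} -> (deploy, k=1), (notify, k=1), (scan, k=1).
Iteration 2: edges from {deploy,notify,scan} -> (index, k=2), (init, k=2), (notify, k=2), (parse, k=2).
Iteration 3: edges from {index,init,notify,parse} -> (index, k=3), (init, k=3), (parse, k=3), (scan, k=3), (test, k=3).
Iteration 4: edges from {index,init,parse,scan,test} -> (index, k=4), (scan, k=4), (test, k=4). [UNION drops 1 duplicate row(s)]
Iteration 5: edges from {index,scan,test} -> (index, k=5).
Iteration 6: no outgoing edges from {index}; recursion stops.
Total rows emitted: 17.

17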